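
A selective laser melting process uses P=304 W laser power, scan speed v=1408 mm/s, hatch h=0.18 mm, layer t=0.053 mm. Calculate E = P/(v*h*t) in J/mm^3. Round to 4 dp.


E = 304 / (1408*0.18*0.053) = 22.632 J/mm^3


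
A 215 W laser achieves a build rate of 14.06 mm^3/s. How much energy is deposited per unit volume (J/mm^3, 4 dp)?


SE = 215 / 14.06 = 15.2916 J/mm^3


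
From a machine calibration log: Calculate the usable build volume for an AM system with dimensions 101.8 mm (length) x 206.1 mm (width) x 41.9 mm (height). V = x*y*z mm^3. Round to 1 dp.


V = 101.8 * 206.1 * 41.9 = 879103.1 mm^3


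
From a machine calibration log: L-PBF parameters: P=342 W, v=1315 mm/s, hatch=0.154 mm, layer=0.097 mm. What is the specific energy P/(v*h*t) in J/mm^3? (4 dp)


Build rate = 1315 * 0.154 * 0.097 = 19.64347 mm^3/s
SE = 342 / 19.64347 = 17.4104 J/mm^3


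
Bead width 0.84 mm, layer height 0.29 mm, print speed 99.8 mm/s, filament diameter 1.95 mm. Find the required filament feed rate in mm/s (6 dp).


Q = 0.84 * 0.29 * 99.8 = 24.31128 mm^3/s
A_fil = pi*(1.95/2)^2 = 2.98647652 mm^2
v_feed = 24.31128 / 2.98647652 = 8.140456 mm/s


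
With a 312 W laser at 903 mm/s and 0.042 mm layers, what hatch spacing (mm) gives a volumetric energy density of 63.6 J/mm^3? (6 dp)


h = 312 / (63.6*903*0.042) = 0.129348 mm


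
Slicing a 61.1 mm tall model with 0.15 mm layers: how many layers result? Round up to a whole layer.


Layers = ceil(61.1/0.15) = 408


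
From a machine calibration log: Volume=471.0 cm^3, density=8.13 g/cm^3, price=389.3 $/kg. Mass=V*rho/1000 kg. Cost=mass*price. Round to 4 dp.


Mass = 471.0*8.13/1000 = 3.82923 kg
Cost = 3.82923 * 389.3 = 1490.7192 $


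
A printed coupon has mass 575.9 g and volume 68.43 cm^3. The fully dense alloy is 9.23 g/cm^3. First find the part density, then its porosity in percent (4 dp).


rho_part = 575.9 / 68.43 = 8.41589946 g/cm^3
Porosity = (1 - 8.41589946/9.23)*100 = 8.8202 %


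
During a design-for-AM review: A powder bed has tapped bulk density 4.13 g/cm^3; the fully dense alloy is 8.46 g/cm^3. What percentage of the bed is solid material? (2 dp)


Packing = (4.13/8.46)*100 = 48.82 %


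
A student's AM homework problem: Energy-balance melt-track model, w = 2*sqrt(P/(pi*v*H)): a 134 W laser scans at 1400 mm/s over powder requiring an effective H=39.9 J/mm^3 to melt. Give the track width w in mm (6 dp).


w = 2*sqrt(134/(pi*1400*39.9)) = 0.055266 mm


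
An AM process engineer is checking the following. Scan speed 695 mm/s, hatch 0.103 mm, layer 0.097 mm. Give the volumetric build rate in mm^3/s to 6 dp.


Rate = 695 * 0.103 * 0.097 = 6.943745 mm^3/s


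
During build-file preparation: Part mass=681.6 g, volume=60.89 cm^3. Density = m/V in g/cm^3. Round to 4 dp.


rho = 681.6 / 60.89 = 11.194 g/cm^3


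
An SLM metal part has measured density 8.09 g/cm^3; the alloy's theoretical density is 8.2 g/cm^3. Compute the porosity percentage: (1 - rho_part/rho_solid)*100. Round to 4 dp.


Porosity = (1-8.09/8.2)*100 = 1.3415 %


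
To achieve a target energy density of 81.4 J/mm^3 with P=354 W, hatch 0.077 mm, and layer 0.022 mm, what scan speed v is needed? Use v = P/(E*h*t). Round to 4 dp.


v = 354 / (81.4*0.077*0.022) = 2567.234 mm/s


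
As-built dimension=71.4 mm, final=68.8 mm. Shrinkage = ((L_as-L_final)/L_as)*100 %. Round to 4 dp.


Shrinkage = ((71.4-68.8)/71.4)*100 = 3.6415 %


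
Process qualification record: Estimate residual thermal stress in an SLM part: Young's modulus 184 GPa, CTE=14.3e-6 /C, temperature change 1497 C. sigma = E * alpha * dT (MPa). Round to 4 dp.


sigma = 184*1000 * 14.3e-6 * 1497 = 3938.9064 MPa


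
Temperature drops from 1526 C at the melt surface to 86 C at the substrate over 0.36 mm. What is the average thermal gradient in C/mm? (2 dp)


G = (1526-86)/0.36 = 4000.0 C/mm


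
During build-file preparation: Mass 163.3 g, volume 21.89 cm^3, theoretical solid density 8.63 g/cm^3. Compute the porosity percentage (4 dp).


rho_part = 163.3 / 21.89 = 7.46002741 g/cm^3
Porosity = (1 - 7.46002741/8.63)*100 = 13.557 %


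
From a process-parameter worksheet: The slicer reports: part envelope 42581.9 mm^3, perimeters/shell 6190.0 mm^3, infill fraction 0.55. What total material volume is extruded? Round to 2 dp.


V_infill = (42581.9 - 6190.0) * 0.55 = 20015.55
V_total = 6190.0 + 20015.55 = 26205.55 mm^3


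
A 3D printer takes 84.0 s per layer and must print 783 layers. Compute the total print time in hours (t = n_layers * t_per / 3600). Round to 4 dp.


t = 783 * 84.0 / 3600 = 18.27 hrs


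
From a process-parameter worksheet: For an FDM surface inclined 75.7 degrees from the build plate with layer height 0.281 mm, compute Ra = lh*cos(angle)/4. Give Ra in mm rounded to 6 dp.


Ra = 0.281 * cos(75.7) / 4 = 0.017352 mm


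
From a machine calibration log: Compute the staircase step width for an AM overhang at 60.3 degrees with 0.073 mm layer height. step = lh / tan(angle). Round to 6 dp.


step = 0.073 / tan(60.3) = 0.041638 mm


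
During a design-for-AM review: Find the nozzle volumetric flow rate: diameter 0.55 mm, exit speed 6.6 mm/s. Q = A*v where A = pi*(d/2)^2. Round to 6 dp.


A = pi*(0.55/2)^2 = 0.23758294 mm^2
Q = 0.23758294 * 6.6 = 1.568047 mm^3/s


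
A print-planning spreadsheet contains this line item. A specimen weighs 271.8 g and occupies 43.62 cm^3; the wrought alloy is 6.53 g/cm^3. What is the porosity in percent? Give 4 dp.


rho_part = 271.8 / 43.62 = 6.23108666 g/cm^3
Porosity = (1 - 6.23108666/6.53)*100 = 4.5775 %


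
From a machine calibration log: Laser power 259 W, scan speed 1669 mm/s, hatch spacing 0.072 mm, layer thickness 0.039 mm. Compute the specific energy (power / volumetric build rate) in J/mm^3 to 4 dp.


Build rate = 1669 * 0.072 * 0.039 = 4.686552 mm^3/s
SE = 259 / 4.686552 = 55.2645 J/mm^3


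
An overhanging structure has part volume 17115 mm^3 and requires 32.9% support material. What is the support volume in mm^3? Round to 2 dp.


V_support = 17115 * 0.329 = 5630.84 mm^3


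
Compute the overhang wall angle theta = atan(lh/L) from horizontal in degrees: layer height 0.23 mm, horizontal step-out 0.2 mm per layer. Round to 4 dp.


angle = atan(0.23/0.2) = 48.9909 degrees


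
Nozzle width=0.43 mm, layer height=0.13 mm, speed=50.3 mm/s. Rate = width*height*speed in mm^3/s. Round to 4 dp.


Rate = 0.43 * 0.13 * 50.3 = 2.8118 mm^3/s


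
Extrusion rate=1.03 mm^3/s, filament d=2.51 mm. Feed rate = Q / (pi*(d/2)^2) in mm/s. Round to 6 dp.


A = pi*(2.51/2)^2 = 4.948087
v = 1.03 / 4.948087 = 0.208161 mm/s


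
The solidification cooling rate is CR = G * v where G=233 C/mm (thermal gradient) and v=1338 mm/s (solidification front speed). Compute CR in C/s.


CR = 233 * 1338 = 311754 C/s


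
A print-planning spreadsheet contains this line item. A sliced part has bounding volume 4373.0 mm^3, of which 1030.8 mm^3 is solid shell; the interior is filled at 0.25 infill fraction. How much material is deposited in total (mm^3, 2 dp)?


V_infill = (4373.0 - 1030.8) * 0.25 = 835.55
V_total = 1030.8 + 835.55 = 1866.35 mm^3


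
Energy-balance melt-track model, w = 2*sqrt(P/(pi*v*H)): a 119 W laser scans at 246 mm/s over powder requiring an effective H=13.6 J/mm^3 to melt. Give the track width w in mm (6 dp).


w = 2*sqrt(119/(pi*246*13.6)) = 0.21281 mm


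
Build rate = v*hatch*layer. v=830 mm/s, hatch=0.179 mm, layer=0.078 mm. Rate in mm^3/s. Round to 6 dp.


Rate = 830 * 0.179 * 0.078 = 11.58846 mm^3/s


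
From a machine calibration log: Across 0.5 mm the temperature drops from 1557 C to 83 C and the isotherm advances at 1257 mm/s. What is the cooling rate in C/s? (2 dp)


G = (1557-83)/0.5 = 2948.0 C/mm
CR = 2948.0 * 1257 = 3705636.0 C/s


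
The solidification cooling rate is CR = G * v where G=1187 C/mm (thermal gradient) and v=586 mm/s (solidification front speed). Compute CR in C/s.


CR = 1187 * 586 = 695582 C/s


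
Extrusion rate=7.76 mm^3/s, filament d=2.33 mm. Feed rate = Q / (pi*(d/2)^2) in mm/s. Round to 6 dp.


A = pi*(2.33/2)^2 = 4.263848
v = 7.76 / 4.263848 = 1.819952 mm/s


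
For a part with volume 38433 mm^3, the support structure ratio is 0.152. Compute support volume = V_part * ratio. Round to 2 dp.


V_support = 38433 * 0.152 = 5841.82 mm^3


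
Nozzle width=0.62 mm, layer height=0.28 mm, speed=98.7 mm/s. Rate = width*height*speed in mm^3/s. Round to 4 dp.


Rate = 0.62 * 0.28 * 98.7 = 17.1343 mm^3/s


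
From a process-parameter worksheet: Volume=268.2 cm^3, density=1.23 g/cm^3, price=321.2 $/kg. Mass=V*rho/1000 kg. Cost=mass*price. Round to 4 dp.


Mass = 268.2*1.23/1000 = 0.329886 kg
Cost = 0.329886 * 321.2 = 105.9594 $


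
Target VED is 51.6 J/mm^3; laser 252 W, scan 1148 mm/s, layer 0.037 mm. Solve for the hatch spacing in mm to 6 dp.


h = 252 / (51.6*1148*0.037) = 0.114976 mm


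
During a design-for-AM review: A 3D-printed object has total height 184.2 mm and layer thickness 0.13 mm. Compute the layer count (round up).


Layers = ceil(184.2/0.13) = 1417


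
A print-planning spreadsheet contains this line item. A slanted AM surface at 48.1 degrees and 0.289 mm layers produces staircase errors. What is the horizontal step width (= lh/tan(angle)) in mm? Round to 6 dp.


step = 0.289 / tan(48.1) = 0.259305 mm


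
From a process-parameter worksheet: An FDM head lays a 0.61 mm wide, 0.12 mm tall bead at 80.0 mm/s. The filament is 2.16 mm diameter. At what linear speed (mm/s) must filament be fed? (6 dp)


Q = 0.61 * 0.12 * 80.0 = 5.856 mm^3/s
A_fil = pi*(2.16/2)^2 = 3.66435367 mm^2
v_feed = 5.856 / 3.66435367 = 1.598099 mm/s


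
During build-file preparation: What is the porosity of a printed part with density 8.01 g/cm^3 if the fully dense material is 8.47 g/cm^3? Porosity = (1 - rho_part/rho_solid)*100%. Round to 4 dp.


Porosity = (1-8.01/8.47)*100 = 5.4309 %


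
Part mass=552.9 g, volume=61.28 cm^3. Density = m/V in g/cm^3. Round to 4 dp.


rho = 552.9 / 61.28 = 9.0225 g/cm^3


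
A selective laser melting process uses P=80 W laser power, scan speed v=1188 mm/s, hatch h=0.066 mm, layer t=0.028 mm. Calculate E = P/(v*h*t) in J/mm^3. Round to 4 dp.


E = 80 / (1188*0.066*0.028) = 36.4394 J/mm^3


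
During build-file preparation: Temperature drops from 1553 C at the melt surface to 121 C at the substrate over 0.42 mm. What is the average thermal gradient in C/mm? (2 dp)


G = (1553-121)/0.42 = 3409.52 C/mm


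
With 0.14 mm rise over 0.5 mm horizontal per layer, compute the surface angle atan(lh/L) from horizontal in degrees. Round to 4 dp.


angle = atan(0.14/0.5) = 15.6422 degrees


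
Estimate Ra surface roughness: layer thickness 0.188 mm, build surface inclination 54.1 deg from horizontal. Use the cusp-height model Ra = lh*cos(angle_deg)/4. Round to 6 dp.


Ra = 0.188 * cos(54.1) / 4 = 0.02756 mm


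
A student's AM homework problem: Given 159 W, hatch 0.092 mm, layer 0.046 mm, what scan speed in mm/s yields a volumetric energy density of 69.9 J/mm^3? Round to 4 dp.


v = 159 / (69.9*0.092*0.046) = 537.4948 mm/s


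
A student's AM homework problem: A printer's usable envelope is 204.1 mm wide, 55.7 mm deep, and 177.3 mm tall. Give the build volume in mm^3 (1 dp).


V = 204.1 * 55.7 * 177.3 = 2015612.0 mm^3


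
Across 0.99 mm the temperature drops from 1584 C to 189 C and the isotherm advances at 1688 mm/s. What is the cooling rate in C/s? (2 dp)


G = (1584-189)/0.99 = 1409.09090909 C/mm
CR = 1409.09090909 * 1688 = 2378545.45 C/s


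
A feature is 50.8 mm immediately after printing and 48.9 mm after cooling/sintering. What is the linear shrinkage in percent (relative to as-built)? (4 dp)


Shrinkage = ((50.8-48.9)/50.8)*100 = 3.7402 %


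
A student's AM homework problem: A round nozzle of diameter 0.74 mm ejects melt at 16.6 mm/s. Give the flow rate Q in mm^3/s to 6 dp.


A = pi*(0.74/2)^2 = 0.43008403 mm^2
Q = 0.43008403 * 16.6 = 7.139395 mm^3/s


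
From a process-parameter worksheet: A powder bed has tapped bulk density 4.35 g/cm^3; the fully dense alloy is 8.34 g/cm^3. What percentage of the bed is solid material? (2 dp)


Packing = (4.35/8.34)*100 = 52.16 %


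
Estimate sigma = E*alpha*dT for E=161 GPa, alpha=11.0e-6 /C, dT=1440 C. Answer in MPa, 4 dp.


sigma = 161*1000 * 11.0e-6 * 1440 = 2550.24 MPa


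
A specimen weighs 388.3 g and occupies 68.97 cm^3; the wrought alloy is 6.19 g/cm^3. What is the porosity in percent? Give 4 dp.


rho_part = 388.3 / 68.97 = 5.62998405 g/cm^3
Porosity = (1 - 5.62998405/6.19)*100 = 9.0471 %


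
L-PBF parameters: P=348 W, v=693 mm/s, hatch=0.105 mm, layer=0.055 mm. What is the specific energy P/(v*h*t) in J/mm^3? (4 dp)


Build rate = 693 * 0.105 * 0.055 = 4.002075 mm^3/s
SE = 348 / 4.002075 = 86.9549 J/mm^3


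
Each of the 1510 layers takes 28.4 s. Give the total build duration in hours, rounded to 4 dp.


t = 1510 * 28.4 / 3600 = 11.9122 hrs


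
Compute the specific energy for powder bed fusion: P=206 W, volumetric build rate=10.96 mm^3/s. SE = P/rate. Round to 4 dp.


SE = 206 / 10.96 = 18.7956 J/mm^3


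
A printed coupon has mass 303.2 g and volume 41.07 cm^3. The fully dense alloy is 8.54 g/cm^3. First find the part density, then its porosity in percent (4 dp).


rho_part = 303.2 / 41.07 = 7.38251765 g/cm^3
Porosity = (1 - 7.38251765/8.54)*100 = 13.5537 %


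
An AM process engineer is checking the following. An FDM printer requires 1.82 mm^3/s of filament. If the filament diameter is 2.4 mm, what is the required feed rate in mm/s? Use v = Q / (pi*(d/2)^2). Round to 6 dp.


A = pi*(2.4/2)^2 = 4.523893
v = 1.82 / 4.523893 = 0.402308 mm/s


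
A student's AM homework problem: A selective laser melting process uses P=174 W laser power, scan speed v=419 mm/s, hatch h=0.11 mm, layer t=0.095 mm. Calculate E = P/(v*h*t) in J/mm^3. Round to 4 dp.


E = 174 / (419*0.11*0.095) = 39.7392 J/mm^3


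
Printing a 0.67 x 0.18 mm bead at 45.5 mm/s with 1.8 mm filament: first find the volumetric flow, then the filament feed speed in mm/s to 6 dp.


Q = 0.67 * 0.18 * 45.5 = 5.4873 mm^3/s
A_fil = pi*(1.8/2)^2 = 2.54469005 mm^2
v_feed = 5.4873 / 2.54469005 = 2.156373 mm/s


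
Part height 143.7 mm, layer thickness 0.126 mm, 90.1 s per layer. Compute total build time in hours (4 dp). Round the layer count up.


Layers = ceil(143.7/0.126) = 1141
t = 1141 * 90.1 / 3600 = 28.5567 hrs


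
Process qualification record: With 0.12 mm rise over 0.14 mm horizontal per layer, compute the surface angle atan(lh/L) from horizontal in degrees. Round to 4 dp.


angle = atan(0.12/0.14) = 40.6013 degrees


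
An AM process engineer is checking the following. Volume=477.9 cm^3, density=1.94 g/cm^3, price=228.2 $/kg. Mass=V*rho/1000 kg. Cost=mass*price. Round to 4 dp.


Mass = 477.9*1.94/1000 = 0.927126 kg
Cost = 0.927126 * 228.2 = 211.5702 $


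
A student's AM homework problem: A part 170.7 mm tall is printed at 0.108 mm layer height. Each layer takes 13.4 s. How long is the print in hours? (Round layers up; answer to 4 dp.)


Layers = ceil(170.7/0.108) = 1581
t = 1581 * 13.4 / 3600 = 5.8848 hrs


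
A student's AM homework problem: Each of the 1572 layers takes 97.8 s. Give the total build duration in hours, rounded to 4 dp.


t = 1572 * 97.8 / 3600 = 42.706 hrs


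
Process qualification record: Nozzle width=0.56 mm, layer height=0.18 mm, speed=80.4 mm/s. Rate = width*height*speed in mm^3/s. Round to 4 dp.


Rate = 0.56 * 0.18 * 80.4 = 8.1043 mm^3/s


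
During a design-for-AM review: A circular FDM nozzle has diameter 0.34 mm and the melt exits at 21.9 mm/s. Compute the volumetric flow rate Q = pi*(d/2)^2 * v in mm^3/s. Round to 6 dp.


A = pi*(0.34/2)^2 = 0.09079203 mm^2
Q = 0.09079203 * 21.9 = 1.988345 mm^3/s


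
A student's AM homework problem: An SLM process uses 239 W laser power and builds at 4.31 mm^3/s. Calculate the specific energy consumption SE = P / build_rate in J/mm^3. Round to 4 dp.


SE = 239 / 4.31 = 55.4524 J/mm^3


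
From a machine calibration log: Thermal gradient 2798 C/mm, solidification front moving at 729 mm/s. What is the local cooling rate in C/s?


CR = 2798 * 729 = 2039742 C/s


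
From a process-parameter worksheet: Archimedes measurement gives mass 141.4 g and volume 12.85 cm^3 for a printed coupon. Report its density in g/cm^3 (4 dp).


rho = 141.4 / 12.85 = 11.0039 g/cm^3


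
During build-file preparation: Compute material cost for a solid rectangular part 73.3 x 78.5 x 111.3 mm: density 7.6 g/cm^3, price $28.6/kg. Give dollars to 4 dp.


V = 73.3 * 78.5 * 111.3 = 640425.765 mm^3 = 640.425765 cm^3
Mass = 640.425765 * 7.6 / 1000 = 4.86723581 kg
Cost = 4.86723581 * 28.6 = 139.2029 $


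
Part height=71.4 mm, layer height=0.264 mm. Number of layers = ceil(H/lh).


Layers = ceil(71.4/0.264) = 271


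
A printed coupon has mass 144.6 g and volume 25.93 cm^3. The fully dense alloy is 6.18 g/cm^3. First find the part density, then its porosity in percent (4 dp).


rho_part = 144.6 / 25.93 = 5.57655226 g/cm^3
Porosity = (1 - 5.57655226/6.18)*100 = 9.7645 %


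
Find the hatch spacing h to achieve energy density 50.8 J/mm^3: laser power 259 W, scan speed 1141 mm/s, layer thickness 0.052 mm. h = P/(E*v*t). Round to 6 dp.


h = 259 / (50.8*1141*0.052) = 0.08593 mm


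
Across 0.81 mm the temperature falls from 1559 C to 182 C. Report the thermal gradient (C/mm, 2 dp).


G = (1559-182)/0.81 = 1700.0 C/mm


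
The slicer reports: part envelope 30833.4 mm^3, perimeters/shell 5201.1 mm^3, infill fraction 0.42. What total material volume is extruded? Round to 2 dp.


V_infill = (30833.4 - 5201.1) * 0.42 = 10765.57
V_total = 5201.1 + 10765.57 = 15966.67 mm^3


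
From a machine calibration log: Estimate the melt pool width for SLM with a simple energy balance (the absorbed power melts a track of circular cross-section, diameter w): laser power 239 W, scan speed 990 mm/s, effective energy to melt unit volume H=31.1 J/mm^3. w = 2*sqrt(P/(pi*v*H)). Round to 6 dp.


w = 2*sqrt(239/(pi*990*31.1)) = 0.099416 mm


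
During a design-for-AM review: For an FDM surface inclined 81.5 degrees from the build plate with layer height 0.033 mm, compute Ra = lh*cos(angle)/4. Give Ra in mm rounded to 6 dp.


Ra = 0.033 * cos(81.5) / 4 = 0.001219 mm


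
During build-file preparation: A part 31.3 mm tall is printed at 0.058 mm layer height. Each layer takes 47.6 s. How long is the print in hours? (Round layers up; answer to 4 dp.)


Layers = ceil(31.3/0.058) = 540
t = 540 * 47.6 / 3600 = 7.14 hrs


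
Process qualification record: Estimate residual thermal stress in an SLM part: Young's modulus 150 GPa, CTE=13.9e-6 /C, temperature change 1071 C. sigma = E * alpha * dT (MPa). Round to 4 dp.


sigma = 150*1000 * 13.9e-6 * 1071 = 2233.035 MPa


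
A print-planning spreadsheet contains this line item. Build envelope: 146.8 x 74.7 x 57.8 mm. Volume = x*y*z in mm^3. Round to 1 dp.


V = 146.8 * 74.7 * 57.8 = 633832.5 mm^3


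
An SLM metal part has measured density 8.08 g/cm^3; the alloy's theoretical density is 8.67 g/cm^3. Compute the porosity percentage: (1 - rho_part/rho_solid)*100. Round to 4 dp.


Porosity = (1-8.08/8.67)*100 = 6.8051 %


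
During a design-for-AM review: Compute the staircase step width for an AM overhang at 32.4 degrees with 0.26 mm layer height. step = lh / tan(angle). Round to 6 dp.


step = 0.26 / tan(32.4) = 0.409694 mm


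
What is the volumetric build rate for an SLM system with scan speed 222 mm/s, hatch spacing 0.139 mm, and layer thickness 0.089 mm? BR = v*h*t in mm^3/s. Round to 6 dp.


Rate = 222 * 0.139 * 0.089 = 2.746362 mm^3/s


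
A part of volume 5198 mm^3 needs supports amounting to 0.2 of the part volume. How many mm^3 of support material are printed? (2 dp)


V_support = 5198 * 0.2 = 1039.6 mm^3


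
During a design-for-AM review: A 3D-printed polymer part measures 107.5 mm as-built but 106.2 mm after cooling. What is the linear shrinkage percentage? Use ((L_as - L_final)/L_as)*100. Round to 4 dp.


Shrinkage = ((107.5-106.2)/107.5)*100 = 1.2093 %


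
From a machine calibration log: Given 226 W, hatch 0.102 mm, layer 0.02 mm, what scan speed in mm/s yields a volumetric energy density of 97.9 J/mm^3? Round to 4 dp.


v = 226 / (97.9*0.102*0.02) = 1131.6069 mm/s


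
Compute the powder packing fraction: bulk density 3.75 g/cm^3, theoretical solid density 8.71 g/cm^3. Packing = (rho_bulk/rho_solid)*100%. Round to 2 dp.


Packing = (3.75/8.71)*100 = 43.05 %


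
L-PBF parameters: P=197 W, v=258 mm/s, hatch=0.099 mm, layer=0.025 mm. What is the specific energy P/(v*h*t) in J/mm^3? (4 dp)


Build rate = 258 * 0.099 * 0.025 = 0.63855 mm^3/s
SE = 197 / 0.63855 = 308.5115 J/mm^3


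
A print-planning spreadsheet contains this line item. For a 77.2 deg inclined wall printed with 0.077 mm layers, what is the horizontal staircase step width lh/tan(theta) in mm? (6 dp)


step = 0.077 / tan(77.2) = 0.017494 mm


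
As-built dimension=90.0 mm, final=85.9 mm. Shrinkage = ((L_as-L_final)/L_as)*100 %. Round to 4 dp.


Shrinkage = ((90.0-85.9)/90.0)*100 = 4.5556 %


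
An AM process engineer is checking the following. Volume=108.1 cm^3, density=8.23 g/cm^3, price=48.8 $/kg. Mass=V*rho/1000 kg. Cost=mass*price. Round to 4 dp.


Mass = 108.1*8.23/1000 = 0.889663 kg
Cost = 0.889663 * 48.8 = 43.4156 $


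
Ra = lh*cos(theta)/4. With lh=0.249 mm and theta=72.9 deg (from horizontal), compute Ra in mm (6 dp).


Ra = 0.249 * cos(72.9) / 4 = 0.018304 mm


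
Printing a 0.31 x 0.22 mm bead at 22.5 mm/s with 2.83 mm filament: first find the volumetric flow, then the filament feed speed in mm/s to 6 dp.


Q = 0.31 * 0.22 * 22.5 = 1.5345 mm^3/s
A_fil = pi*(2.83/2)^2 = 6.29017535 mm^2
v_feed = 1.5345 / 6.29017535 = 0.243952 mm/s


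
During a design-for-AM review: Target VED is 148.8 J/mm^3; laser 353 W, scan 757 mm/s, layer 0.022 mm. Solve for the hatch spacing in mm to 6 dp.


h = 353 / (148.8*757*0.022) = 0.142447 mm


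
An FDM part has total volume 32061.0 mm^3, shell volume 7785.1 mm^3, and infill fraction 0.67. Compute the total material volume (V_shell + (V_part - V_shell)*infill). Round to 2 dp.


V_infill = (32061.0 - 7785.1) * 0.67 = 16264.85
V_total = 7785.1 + 16264.85 = 24049.95 mm^3


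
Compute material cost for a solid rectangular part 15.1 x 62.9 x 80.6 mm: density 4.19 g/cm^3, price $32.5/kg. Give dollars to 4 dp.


V = 15.1 * 62.9 * 80.6 = 76553.074 mm^3 = 76.553074 cm^3
Mass = 76.553074 * 4.19 / 1000 = 0.32075738 kg
Cost = 0.32075738 * 32.5 = 10.4246 $


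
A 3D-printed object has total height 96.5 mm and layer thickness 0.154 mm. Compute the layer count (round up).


Layers = ceil(96.5/0.154) = 627


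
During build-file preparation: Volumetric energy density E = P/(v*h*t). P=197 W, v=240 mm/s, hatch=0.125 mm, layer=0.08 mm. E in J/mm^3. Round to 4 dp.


E = 197 / (240*0.125*0.08) = 82.0833 J/mm^3


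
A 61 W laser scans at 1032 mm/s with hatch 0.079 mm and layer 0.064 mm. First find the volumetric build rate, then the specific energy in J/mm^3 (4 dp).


Build rate = 1032 * 0.079 * 0.064 = 5.217792 mm^3/s
SE = 61 / 5.217792 = 11.6908 J/mm^3


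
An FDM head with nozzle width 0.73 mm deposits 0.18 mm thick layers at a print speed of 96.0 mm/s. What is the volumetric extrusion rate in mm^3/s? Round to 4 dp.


Rate = 0.73 * 0.18 * 96.0 = 12.6144 mm^3/s


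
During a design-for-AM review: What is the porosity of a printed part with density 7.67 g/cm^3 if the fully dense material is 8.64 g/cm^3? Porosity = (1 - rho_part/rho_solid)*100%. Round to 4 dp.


Porosity = (1-7.67/8.64)*100 = 11.2269 %


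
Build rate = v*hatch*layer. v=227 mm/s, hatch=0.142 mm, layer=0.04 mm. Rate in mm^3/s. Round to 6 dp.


Rate = 227 * 0.142 * 0.04 = 1.28936 mm^3/s


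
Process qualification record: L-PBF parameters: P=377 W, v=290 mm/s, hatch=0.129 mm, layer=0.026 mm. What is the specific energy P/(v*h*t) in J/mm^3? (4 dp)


Build rate = 290 * 0.129 * 0.026 = 0.97266 mm^3/s
SE = 377 / 0.97266 = 387.5969 J/mm^3


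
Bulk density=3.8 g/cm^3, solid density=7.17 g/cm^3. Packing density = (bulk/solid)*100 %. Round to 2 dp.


Packing = (3.8/7.17)*100 = 53.0 %


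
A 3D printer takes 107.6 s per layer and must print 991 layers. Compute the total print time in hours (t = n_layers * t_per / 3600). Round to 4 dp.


t = 991 * 107.6 / 3600 = 29.6199 hrs


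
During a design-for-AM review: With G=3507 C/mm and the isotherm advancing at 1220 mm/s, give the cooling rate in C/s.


CR = 3507 * 1220 = 4278540 C/s


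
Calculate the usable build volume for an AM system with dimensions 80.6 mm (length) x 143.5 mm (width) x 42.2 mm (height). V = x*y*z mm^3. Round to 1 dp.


V = 80.6 * 143.5 * 42.2 = 488089.4 mm^3


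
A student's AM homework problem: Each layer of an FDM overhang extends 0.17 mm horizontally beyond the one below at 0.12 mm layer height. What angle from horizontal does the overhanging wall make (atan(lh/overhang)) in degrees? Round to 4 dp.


angle = atan(0.12/0.17) = 35.2176 degrees


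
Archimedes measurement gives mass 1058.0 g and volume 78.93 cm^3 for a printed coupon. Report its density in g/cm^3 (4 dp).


rho = 1058.0 / 78.93 = 13.4043 g/cm^3


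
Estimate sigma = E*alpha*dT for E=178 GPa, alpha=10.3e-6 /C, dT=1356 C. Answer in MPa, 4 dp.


sigma = 178*1000 * 10.3e-6 * 1356 = 2486.0904 MPa


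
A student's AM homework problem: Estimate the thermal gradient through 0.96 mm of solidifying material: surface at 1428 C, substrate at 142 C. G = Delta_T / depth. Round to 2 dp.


G = (1428-142)/0.96 = 1339.58 C/mm


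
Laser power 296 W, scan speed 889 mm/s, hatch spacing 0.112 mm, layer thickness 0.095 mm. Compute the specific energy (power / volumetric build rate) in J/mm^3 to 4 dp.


Build rate = 889 * 0.112 * 0.095 = 9.45896 mm^3/s
SE = 296 / 9.45896 = 31.2931 J/mm^3


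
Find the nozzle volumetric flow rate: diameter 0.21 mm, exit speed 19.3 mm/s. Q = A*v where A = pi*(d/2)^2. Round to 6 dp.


A = pi*(0.21/2)^2 = 0.03463606 mm^2
Q = 0.03463606 * 19.3 = 0.668476 mm^3/s


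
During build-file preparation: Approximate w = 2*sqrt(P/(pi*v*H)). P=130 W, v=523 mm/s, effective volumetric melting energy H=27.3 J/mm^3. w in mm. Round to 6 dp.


w = 2*sqrt(130/(pi*523*27.3)) = 0.10767 mm


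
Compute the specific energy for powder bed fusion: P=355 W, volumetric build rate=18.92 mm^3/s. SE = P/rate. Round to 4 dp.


SE = 355 / 18.92 = 18.7632 J/mm^3


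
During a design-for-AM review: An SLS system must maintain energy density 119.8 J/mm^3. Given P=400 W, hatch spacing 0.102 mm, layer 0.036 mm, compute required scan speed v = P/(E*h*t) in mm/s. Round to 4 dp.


v = 400 / (119.8*0.102*0.036) = 909.286 mm/s


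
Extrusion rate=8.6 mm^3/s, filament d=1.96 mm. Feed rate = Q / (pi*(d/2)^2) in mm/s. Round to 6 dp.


A = pi*(1.96/2)^2 = 3.017186
v = 8.6 / 3.017186 = 2.850338 mm/s


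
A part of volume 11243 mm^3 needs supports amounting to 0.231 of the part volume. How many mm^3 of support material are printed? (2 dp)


V_support = 11243 * 0.231 = 2597.13 mm^3


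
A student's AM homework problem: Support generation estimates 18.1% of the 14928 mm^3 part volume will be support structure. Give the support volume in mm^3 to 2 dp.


V_support = 14928 * 0.181 = 2701.97 mm^3


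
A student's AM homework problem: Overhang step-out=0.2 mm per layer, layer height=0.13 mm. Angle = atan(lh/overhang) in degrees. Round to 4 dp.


angle = atan(0.13/0.2) = 33.0239 degrees


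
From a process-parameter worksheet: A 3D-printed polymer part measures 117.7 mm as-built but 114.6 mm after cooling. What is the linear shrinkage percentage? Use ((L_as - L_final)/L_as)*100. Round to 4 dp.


Shrinkage = ((117.7-114.6)/117.7)*100 = 2.6338 %


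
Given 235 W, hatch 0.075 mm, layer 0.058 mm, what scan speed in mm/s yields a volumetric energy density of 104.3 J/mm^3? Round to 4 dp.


v = 235 / (104.3*0.075*0.058) = 517.9577 mm/s


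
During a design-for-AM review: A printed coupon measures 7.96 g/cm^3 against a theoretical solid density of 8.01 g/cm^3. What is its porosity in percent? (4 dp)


Porosity = (1-7.96/8.01)*100 = 0.6242 %


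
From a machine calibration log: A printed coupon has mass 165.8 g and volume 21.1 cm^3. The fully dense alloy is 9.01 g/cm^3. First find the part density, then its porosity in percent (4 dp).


rho_part = 165.8 / 21.1 = 7.85781991 g/cm^3
Porosity = (1 - 7.85781991/9.01)*100 = 12.7878 %


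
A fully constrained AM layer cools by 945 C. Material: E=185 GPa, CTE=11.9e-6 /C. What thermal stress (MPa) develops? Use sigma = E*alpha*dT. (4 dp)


sigma = 185*1000 * 11.9e-6 * 945 = 2080.4175 MPa


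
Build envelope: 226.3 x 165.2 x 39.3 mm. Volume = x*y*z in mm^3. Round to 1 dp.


V = 226.3 * 165.2 * 39.3 = 1469221.1 mm^3


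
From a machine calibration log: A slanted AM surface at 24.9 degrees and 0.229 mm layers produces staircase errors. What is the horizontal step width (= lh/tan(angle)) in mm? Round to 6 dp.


step = 0.229 / tan(24.9) = 0.493338 mm


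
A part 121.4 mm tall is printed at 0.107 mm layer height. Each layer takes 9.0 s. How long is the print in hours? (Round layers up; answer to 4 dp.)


Layers = ceil(121.4/0.107) = 1135
t = 1135 * 9.0 / 3600 = 2.8375 hrs


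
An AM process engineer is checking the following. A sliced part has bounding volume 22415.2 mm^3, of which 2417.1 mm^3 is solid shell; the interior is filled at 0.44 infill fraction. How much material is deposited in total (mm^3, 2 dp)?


V_infill = (22415.2 - 2417.1) * 0.44 = 8799.16
V_total = 2417.1 + 8799.16 = 11216.26 mm^3


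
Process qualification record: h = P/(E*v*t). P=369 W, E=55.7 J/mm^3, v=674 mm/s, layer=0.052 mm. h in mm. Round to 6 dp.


h = 369 / (55.7*674*0.052) = 0.18902 mm


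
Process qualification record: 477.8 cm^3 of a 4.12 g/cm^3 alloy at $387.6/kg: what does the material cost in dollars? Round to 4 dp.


Mass = 477.8*4.12/1000 = 1.968536 kg
Cost = 1.968536 * 387.6 = 763.0046 $


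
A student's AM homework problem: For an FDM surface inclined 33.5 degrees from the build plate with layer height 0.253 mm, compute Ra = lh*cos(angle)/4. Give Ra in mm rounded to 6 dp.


Ra = 0.253 * cos(33.5) / 4 = 0.052743 mm


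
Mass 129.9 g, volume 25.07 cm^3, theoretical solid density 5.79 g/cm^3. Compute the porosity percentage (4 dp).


rho_part = 129.9 / 25.07 = 5.18149182 g/cm^3
Porosity = (1 - 5.18149182/5.79)*100 = 10.5096 %


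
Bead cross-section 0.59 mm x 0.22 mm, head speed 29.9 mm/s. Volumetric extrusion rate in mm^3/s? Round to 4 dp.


Rate = 0.59 * 0.22 * 29.9 = 3.881 mm^3/s


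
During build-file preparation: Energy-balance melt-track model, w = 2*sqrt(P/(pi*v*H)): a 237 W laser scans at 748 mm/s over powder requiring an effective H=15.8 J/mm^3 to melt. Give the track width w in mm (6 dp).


w = 2*sqrt(237/(pi*748*15.8)) = 0.15979 mm


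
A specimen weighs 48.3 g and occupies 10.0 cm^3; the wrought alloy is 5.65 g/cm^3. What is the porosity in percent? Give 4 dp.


rho_part = 48.3 / 10.0 = 4.83 g/cm^3
Porosity = (1 - 4.83/5.65)*100 = 14.5133 %


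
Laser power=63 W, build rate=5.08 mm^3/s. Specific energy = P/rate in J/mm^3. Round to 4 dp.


SE = 63 / 5.08 = 12.4016 J/mm^3


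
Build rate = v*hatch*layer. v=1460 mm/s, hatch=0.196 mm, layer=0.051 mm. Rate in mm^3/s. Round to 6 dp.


Rate = 1460 * 0.196 * 0.051 = 14.59416 mm^3/s


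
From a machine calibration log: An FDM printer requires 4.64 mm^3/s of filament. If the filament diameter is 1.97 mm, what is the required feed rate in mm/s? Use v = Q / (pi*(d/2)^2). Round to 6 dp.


A = pi*(1.97/2)^2 = 3.048052
v = 4.64 / 3.048052 = 1.522284 mm/s


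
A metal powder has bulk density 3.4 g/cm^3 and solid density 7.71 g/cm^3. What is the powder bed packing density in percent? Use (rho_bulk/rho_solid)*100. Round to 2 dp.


Packing = (3.4/7.71)*100 = 44.1 %


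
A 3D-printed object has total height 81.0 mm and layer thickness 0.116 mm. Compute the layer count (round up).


Layers = ceil(81.0/0.116) = 699


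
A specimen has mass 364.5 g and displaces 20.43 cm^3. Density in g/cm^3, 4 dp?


rho = 364.5 / 20.43 = 17.8414 g/cm^3


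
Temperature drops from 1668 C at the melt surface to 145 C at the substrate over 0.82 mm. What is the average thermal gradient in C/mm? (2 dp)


G = (1668-145)/0.82 = 1857.32 C/mm


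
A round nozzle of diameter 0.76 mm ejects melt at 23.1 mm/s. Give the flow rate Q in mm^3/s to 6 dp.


A = pi*(0.76/2)^2 = 0.45364598 mm^2
Q = 0.45364598 * 23.1 = 10.479222 mm^3/s


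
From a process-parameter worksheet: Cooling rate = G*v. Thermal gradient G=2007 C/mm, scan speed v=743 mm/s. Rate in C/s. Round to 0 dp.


CR = 2007 * 743 = 1491201 C/s


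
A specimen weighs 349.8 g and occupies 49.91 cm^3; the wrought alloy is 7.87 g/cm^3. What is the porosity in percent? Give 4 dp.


rho_part = 349.8 / 49.91 = 7.00861551 g/cm^3
Porosity = (1 - 7.00861551/7.87)*100 = 10.9452 %


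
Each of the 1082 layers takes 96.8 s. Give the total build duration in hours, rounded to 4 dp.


t = 1082 * 96.8 / 3600 = 29.0938 hrs


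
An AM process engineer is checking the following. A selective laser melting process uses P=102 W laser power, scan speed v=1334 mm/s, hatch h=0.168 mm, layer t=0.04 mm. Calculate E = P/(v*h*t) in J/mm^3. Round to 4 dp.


E = 102 / (1334*0.168*0.04) = 11.3782 J/mm^3


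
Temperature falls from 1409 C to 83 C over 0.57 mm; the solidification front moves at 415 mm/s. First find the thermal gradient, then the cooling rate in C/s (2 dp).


G = (1409-83)/0.57 = 2326.31578947 C/mm
CR = 2326.31578947 * 415 = 965421.05 C/s


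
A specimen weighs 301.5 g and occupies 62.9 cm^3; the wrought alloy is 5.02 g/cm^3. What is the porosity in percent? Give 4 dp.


rho_part = 301.5 / 62.9 = 4.79332273 g/cm^3
Porosity = (1 - 4.79332273/5.02)*100 = 4.5155 %


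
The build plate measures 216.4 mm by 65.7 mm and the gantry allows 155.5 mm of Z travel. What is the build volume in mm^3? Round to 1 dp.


V = 216.4 * 65.7 * 155.5 = 2210818.1 mm^3


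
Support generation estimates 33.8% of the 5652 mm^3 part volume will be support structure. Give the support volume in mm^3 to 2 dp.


V_support = 5652 * 0.338 = 1910.38 mm^3


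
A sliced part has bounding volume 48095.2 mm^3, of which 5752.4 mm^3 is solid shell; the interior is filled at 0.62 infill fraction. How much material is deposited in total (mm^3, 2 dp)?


V_infill = (48095.2 - 5752.4) * 0.62 = 26252.54
V_total = 5752.4 + 26252.54 = 32004.94 mm^3


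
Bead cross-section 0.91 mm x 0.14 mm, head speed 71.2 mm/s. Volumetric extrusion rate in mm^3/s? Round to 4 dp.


Rate = 0.91 * 0.14 * 71.2 = 9.0709 mm^3/s


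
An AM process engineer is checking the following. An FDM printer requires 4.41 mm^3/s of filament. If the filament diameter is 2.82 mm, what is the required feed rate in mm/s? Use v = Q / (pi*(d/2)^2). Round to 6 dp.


A = pi*(2.82/2)^2 = 6.2458
v = 4.41 / 6.2458 = 0.706074 mm/s


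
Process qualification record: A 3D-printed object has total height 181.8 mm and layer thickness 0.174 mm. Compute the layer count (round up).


Layers = ceil(181.8/0.174) = 1045


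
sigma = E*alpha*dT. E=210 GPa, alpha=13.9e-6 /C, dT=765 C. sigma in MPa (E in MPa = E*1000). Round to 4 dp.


sigma = 210*1000 * 13.9e-6 * 765 = 2233.035 MPa


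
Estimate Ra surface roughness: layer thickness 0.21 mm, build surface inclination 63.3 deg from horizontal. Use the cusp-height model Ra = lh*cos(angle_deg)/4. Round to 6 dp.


Ra = 0.21 * cos(63.3) / 4 = 0.023589 mm


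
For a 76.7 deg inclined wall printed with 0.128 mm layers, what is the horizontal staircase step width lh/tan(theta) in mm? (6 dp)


step = 0.128 / tan(76.7) = 0.030258 mm


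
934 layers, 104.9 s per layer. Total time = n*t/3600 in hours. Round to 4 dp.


t = 934 * 104.9 / 3600 = 27.2157 hrs


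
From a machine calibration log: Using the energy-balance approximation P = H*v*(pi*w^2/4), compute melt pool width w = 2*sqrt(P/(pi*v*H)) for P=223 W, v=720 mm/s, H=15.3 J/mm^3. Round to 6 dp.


w = 2*sqrt(223/(pi*720*15.3)) = 0.160545 mm


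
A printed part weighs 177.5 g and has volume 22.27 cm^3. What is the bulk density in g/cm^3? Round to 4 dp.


rho = 177.5 / 22.27 = 7.9704 g/cm^3


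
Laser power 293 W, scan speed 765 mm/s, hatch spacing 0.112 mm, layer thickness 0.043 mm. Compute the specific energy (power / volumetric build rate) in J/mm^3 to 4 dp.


Build rate = 765 * 0.112 * 0.043 = 3.68424 mm^3/s
SE = 293 / 3.68424 = 79.5279 J/mm^3


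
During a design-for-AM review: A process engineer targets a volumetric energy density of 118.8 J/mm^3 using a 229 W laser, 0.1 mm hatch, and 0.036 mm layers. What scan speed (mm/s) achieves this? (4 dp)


v = 229 / (118.8*0.1*0.036) = 535.4471 mm/s


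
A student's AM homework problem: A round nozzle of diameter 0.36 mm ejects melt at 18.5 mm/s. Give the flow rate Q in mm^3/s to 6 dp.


A = pi*(0.36/2)^2 = 0.1017876 mm^2
Q = 0.1017876 * 18.5 = 1.883071 mm^3/s


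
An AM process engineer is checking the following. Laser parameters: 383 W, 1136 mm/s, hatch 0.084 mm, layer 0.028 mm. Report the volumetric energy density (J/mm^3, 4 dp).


E = 383 / (1136*0.084*0.028) = 143.3452 J/mm^3


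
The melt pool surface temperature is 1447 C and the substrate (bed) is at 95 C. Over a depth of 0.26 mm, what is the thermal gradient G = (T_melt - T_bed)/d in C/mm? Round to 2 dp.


G = (1447-95)/0.26 = 5200.0 C/mm


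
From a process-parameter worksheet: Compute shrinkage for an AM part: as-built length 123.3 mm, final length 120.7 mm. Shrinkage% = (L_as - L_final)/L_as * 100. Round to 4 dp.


Shrinkage = ((123.3-120.7)/123.3)*100 = 2.1087 %


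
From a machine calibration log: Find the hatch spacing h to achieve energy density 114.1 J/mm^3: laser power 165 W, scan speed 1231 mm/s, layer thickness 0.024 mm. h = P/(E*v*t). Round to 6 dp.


h = 165 / (114.1*1231*0.024) = 0.048947 mm


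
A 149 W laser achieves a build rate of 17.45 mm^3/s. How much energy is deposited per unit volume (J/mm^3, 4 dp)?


SE = 149 / 17.45 = 8.5387 J/mm^3


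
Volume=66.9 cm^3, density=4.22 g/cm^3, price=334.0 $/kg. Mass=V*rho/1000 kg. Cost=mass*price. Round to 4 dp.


Mass = 66.9*4.22/1000 = 0.282318 kg
Cost = 0.282318 * 334.0 = 94.2942 $


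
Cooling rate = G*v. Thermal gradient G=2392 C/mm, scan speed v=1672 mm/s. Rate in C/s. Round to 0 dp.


CR = 2392 * 1672 = 3999424 C/s


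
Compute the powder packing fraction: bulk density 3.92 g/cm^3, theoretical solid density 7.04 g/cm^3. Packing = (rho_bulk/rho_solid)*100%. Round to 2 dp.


Packing = (3.92/7.04)*100 = 55.68 %


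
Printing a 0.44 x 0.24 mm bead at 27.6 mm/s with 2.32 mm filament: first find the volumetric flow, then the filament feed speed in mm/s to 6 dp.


Q = 0.44 * 0.24 * 27.6 = 2.91456 mm^3/s
A_fil = pi*(2.32/2)^2 = 4.22732707 mm^2
v_feed = 2.91456 / 4.22732707 = 0.689457 mm/s


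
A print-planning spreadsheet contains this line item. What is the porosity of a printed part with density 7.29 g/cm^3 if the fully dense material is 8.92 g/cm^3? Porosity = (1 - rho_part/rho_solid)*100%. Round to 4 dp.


Porosity = (1-7.29/8.92)*100 = 18.2735 %


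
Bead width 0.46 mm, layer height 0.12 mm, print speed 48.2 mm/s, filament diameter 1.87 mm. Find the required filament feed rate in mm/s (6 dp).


Q = 0.46 * 0.12 * 48.2 = 2.66064 mm^3/s
A_fil = pi*(1.87/2)^2 = 2.74645884 mm^2
v_feed = 2.66064 / 2.74645884 = 0.968753 mm/s
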